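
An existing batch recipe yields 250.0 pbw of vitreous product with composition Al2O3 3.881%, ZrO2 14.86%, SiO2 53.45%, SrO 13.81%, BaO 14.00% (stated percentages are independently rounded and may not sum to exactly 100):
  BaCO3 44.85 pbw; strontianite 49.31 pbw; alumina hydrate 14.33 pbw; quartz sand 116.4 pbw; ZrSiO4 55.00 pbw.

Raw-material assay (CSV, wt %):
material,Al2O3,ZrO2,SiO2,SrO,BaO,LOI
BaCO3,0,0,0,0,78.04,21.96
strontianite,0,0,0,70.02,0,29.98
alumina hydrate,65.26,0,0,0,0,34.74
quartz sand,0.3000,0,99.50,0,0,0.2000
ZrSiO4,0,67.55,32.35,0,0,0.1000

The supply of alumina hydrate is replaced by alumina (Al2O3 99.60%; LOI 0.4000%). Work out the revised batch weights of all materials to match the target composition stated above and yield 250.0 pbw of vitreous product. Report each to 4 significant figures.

Values along the way are printed rounded off to 4 significant digits across the worked steps. The working math keeps full precision at every stage. Exactly one rounding is applied to every reported value. Derived quantities (glass mass, the five compositions, LOI, totals, yield) are carried in full precision starting from the weights for 250.0 pbw of glass, as set out in the problem or the answer.
Oxide-by-oxide targets in 250.0 pbw vitreous product:
  Al2O3: 3.881% × 250.0 = 9.702 pbw
  ZrO2: 14.86% × 250.0 = 37.15 pbw
  SiO2: 53.45% × 250.0 = 133.6 pbw
  SrO: 13.81% × 250.0 = 34.52 pbw
  BaO: 14.00% × 250.0 = 35.00 pbw
Balance tally, oxide-wise, from the weights as reported, for the quoted basis mass (oxide sums agree with the targets exact up to rounding of places):
  Al2O3: 9.391·0.9960 + 116.4·0.003000 = 9.703 pbw (target 9.702 pbw)
  ZrO2: 55.00·0.6755 = 37.15 pbw (target 37.15 pbw)
  SiO2: 116.4·0.9950 + 55.00·0.3235 = 133.6 pbw (target 133.6 pbw)
  SrO: 49.31·0.7002 = 34.53 pbw (target 34.52 pbw)
  BaO: 44.85·0.7804 = 35.00 pbw (target 35.00 pbw)
The glass-mass cross-check: net batch after ignition = 250.0 pbw (the Σ of target masses is 250.0 pbw; versus the stated basis of 250.0 pbw — gaps are rounding artifacts).
Whole-batch sum: Σ batch = 275.0 pbw; ignition loss, Σ(batch × LOI) = 24.96 pbw; glass ÷ batch gives a yield of 90.92%.

Revised batch per 250.0 pbw vitreous product:
  BaCO3: 44.85 pbw
  strontianite: 49.31 pbw
  alumina: 9.391 pbw
  quartz sand: 116.4 pbw
  ZrSiO4: 55.00 pbw
Total batch = 275.0 pbw; LOI loss = 24.96 pbw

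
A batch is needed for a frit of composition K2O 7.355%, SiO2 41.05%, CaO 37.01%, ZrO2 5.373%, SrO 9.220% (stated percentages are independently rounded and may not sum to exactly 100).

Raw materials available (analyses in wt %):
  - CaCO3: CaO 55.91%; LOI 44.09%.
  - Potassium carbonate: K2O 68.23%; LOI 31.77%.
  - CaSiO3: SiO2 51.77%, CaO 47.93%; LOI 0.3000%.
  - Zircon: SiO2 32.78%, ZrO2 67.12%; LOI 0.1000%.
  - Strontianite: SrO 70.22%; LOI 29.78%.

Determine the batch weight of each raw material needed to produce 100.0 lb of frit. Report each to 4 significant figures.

Batch per 100.0 lb frit:
  CaCO3: 2.565 lb
  Potassium carbonate: 10.78 lb
  CaSiO3: 74.22 lb
  Zircon: 8.005 lb
  Strontianite: 13.13 lb
Total batch = 108.7 lb; LOI loss = 8.696 lb; yield = 92.00%

All internal work carries full precision at every stage. In-progress results are printed, rounded to four significant figures, when written out — exactly one rounding lands on every reported value. All derived quantities are rebuilt starting from the weights for 100.0 lb of glass at exact precision (the yield, five oxide percentages, ignition loss, glass mass, the totals) precisely as stated by problem or answer.
Target masses of each oxide per 100.0 lb frit:
  K2O: 7.355% × 100.0 = 7.355 lb
  SiO2: 41.05% × 100.0 = 41.05 lb
  CaO: 37.01% × 100.0 = 37.01 lb
  ZrO2: 5.373% × 100.0 = 5.373 lb
  SrO: 9.220% × 100.0 = 9.220 lb
Verifying the oxide balance applying the batch weights above, against the basis in use (sums match the target masses given rounding of the digits):
  K2O: 10.78·0.6823 = 7.355 lb (target 7.355 lb)
  SiO2: 74.22·0.5177 + 8.005·0.3278 = 41.05 lb (target 41.05 lb)
  CaO: 2.565·0.5591 + 74.22·0.4793 = 37.01 lb (target 37.01 lb)
  ZrO2: 8.005·0.6712 = 5.373 lb (target 5.373 lb)
  SrO: 13.13·0.7022 = 9.220 lb (target 9.220 lb)
The glass-mass cross-check: total charge less LOI = 100.0 lb (the targets, summed, come to 100.0 lb; against the stated basis, 100.0 lb — deltas are rounding alone).
Summing the batch: Σ batch = 108.7 lb; LOI removed, Σ of batch·LOI: 8.696 lb; yield: glass divided by total = 92.00%.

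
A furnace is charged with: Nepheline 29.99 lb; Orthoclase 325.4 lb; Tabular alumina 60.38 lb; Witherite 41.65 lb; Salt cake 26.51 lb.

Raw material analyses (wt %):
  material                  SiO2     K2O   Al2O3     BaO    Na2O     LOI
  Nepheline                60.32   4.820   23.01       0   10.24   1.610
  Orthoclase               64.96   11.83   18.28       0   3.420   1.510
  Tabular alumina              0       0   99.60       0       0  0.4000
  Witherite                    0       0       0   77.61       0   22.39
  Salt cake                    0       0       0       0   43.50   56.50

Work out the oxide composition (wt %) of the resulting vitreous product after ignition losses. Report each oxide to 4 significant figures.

Working values are shown (rounded to four significant digits) within the worked lines. All internal work holds exact precision through every step; every reported number is rounded exactly once. Derived quantities are rebuilt from the batch weights per 454.0 lb of glass at full precision (the yield, glass mass, the five compositions, LOI, the totals), precisely as stated by question or answer.
Oxide-by-oxide delivered mass:
  SiO2: 29.99·0.6032 + 325.4·0.6496 = 229.5 lb
  K2O: 29.99·0.04820 + 325.4·0.1183 = 39.94 lb
  Al2O3: 29.99·0.2301 + 325.4·0.1828 + 60.38·0.9960 = 126.5 lb
  BaO: 41.65·0.7761 = 32.32 lb
  Na2O: 29.99·0.1024 + 325.4·0.03420 + 26.51·0.4350 = 25.73 lb
LOI: 29.99·0.01610 + 325.4·0.01510 + 60.38·0.004000 + 41.65·0.2239 + 26.51·0.5650 = 29.94 lb
Glass = total batch minus LOI = 483.9 − 29.94 = 454.0 lb (= the summed oxide contributions)
wt % = 100 × oxide mass / glass mass

Glass mass = 454.0 lb (batch 483.9 − LOI 29.94).
Composition: SiO2 50.55%, K2O 8.798%, Al2O3 27.87%, BaO 7.120%, Na2O 5.668%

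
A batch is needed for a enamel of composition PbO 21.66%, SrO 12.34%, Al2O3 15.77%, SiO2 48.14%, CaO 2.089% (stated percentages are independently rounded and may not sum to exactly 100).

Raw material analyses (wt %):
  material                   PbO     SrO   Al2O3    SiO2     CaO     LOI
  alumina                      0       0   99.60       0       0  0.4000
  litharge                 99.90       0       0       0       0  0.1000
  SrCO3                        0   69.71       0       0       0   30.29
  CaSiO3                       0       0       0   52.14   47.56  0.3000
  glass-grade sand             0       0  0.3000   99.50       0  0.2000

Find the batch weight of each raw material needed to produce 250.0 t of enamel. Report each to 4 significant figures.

Batch per 250.0 t enamel:
  alumina: 39.24 t
  litharge: 54.20 t
  SrCO3: 44.25 t
  CaSiO3: 10.98 t
  glass-grade sand: 115.2 t
Total batch = 263.9 t; LOI loss = 13.88 t; yield = 94.74%

The whole derivation maintains full float precision in every operation — working values are shown, rounded to 4 significant digits, in the working — every reported figure is rounded only once — the derived quantities (net glass mass, ignition loss, five oxide percentages, the yield, totals) are computed using the weight values per 250.0 t of glass in full float precision as set out in the problem or answer text.
Per-oxide target masses for 250.0 t enamel:
  PbO: 21.66% × 250.0 = 54.15 t
  SrO: 12.34% × 250.0 = 30.85 t
  Al2O3: 15.77% × 250.0 = 39.42 t
  SiO2: 48.14% × 250.0 = 120.4 t
  CaO: 2.089% × 250.0 = 5.222 t
Sums-versus-targets review per the reported batch figures, under the basis named above (oxide sums agree with the targets up to rounding of the answer):
  PbO: 54.20·0.9990 = 54.15 t (target 54.15 t)
  SrO: 44.25·0.6971 = 30.85 t (target 30.85 t)
  Al2O3: 39.24·0.9960 + 115.2·0.003000 = 39.43 t (target 39.42 t)
  SiO2: 10.98·0.5214 + 115.2·0.9950 = 120.3 t (target 120.4 t)
  CaO: 10.98·0.4756 = 5.222 t (target 5.222 t)
Mass balance on the glass: the batch minus its LOI: 250.0 t (summing oxide targets gives 250.0 t; the stated basis being 250.0 t — any gap is answer rounding).
Batch total: Σ batch = 263.9 t; LOI loss = Σ batch·LOI = 13.88 t; yield = glass ÷ total batch = 94.74%.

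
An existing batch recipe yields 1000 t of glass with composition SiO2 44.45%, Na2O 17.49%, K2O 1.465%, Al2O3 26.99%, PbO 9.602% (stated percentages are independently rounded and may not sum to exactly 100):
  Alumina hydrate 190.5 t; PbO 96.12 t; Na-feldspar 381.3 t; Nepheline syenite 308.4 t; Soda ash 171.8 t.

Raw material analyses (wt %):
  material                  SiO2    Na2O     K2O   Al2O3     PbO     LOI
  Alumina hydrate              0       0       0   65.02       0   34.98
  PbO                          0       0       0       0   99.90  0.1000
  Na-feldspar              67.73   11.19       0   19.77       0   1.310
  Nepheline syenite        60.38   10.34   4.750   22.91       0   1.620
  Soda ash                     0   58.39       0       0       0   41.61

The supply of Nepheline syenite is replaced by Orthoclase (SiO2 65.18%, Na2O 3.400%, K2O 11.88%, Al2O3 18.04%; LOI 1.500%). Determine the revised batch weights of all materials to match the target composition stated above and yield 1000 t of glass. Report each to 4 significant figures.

Revised batch per 1000 t glass:
  Alumina hydrate: 217.4 t
  PbO: 96.12 t
  Na-feldspar: 537.6 t
  Orthoclase: 123.3 t
  Soda ash: 189.3 t
Total batch = 1164 t; LOI loss = 163.8 t

In-progress results are printed (rounded to four significant figures) alongside each step. Full precision is carried from first step to last; each reported number undergoes a single rounding — all derived quantities are computed from the batch weights for 1000 t of glass in full float precision (ignition loss, the five compositions, glass mass, yield, the totals), as they appear in problem or answer.
Target oxide masses per 1000 t glass:
  SiO2: 44.45% × 1000 = 444.5 t
  Na2O: 17.49% × 1000 = 174.9 t
  K2O: 1.465% × 1000 = 14.65 t
  Al2O3: 26.99% × 1000 = 269.9 t
  PbO: 9.602% × 1000 = 96.02 t
A balance pass over the oxides, given the weights on record, under the basis named above (sums match the target masses up to rounding of the answer):
  SiO2: 537.6·0.6773 + 123.3·0.6518 = 444.5 t (target 444.5 t)
  Na2O: 537.6·0.1119 + 123.3·0.03400 + 189.3·0.5839 = 174.9 t (target 174.9 t)
  K2O: 123.3·0.1188 = 14.65 t (target 14.65 t)
  Al2O3: 217.4·0.6502 + 537.6·0.1977 + 123.3·0.1804 = 269.9 t (target 269.9 t)
  PbO: 96.12·0.9990 = 96.02 t (target 96.02 t)
Glass-mass bookkeeping: the batch minus its LOI: 999.9 t (the targets, summed, come to 1000 t; against the stated basis, 1000 t — any gap is answer rounding).
Batch total: Σ batch = 1164 t; Σ batch·LOI gives LOI loss = 163.8 t; glass ÷ batch gives a yield of 85.92%.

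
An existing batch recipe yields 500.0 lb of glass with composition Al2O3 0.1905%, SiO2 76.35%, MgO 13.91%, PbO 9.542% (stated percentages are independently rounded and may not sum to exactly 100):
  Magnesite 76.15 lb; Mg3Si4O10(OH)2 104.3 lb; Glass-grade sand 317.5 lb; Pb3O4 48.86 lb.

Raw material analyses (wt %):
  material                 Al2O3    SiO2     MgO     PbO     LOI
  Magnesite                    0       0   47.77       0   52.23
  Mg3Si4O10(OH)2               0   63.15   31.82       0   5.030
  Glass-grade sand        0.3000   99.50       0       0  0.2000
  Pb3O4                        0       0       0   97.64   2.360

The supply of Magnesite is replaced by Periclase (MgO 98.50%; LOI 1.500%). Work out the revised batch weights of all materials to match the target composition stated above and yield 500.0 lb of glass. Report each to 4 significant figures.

Working values appear rounded off to 4 significant figures in the working — the whole derivation holds exact precision in all steps. Each reported figure takes exactly one rounding. The derived quantities (the yield, totals, LOI, the four compositions, glass mass) are re-derived in exact precision from the weighed amounts on 500.0 lb of glass, exactly as printed in the problem or the answer.
Oxide mass targets, per 500.0 lb glass:
  Al2O3: 0.1905% × 500.0 = 0.9525 lb
  SiO2: 76.35% × 500.0 = 381.8 lb
  MgO: 13.91% × 500.0 = 69.55 lb
  PbO: 9.542% × 500.0 = 47.71 lb
Per-oxide balance check applying the batch weights above, relative to the basis at hand (sum by sum, the targets are met given rounding of the digits):
  Al2O3: 317.5·0.003000 = 0.9525 lb (target 0.9525 lb)
  SiO2: 104.3·0.6315 + 317.5·0.9950 = 381.8 lb (target 381.8 lb)
  MgO: 36.93·0.9850 + 104.3·0.3182 = 69.56 lb (target 69.55 lb)
  PbO: 48.86·0.9764 = 47.71 lb (target 47.71 lb)
Glass mass check: batch Σ − ignition loss = 500.0 lb (the Σ of target masses is 500.0 lb; versus the stated basis of 500.0 lb — differing by rounding only).
Batch total: Σ batch = 507.6 lb; ignition loss, Σ(batch × LOI) = 7.588 lb; yield = glass ÷ total batch = 98.51%.

Revised batch per 500.0 lb glass:
  Periclase: 36.93 lb
  Mg3Si4O10(OH)2: 104.3 lb
  Glass-grade sand: 317.5 lb
  Pb3O4: 48.86 lb
Total batch = 507.6 lb; LOI loss = 7.588 lb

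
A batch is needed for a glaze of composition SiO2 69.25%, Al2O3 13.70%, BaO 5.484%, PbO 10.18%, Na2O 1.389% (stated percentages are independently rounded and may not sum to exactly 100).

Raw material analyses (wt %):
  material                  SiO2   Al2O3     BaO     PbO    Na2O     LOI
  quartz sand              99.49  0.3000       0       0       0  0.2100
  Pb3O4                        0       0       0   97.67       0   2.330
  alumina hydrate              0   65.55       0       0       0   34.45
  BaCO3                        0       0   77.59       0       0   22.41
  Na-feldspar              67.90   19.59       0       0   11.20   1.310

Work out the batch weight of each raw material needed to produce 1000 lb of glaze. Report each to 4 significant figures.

Values along the way are printed rounded to 4 significant digits between the steps. Each numeric step runs at full float precision all the way through — each reported value sees exactly one rounding — derived quantities are recomputed from the weighed amounts at 1000 lb of glass in full precision (the yield, totals, ignition loss, glass mass, the five compositions) precisely as stated by either problem or answer.
The oxide mass targets at 1000 lb glaze:
  SiO2: 69.25% × 1000 = 692.5 lb
  Al2O3: 13.70% × 1000 = 137.0 lb
  BaO: 5.484% × 1000 = 54.84 lb
  PbO: 10.18% × 1000 = 101.8 lb
  Na2O: 1.389% × 1000 = 13.89 lb
Oxide-by-oxide audit on the weights just shown, under the basis named above (target by target, the sums agree given rounding of the digits):
  SiO2: 611.4·0.9949 + 124.0·0.6790 = 692.5 lb (target 692.5 lb)
  Al2O3: 611.4·0.003000 + 169.1·0.6555 + 124.0·0.1959 = 137.0 lb (target 137.0 lb)
  BaO: 70.68·0.7759 = 54.84 lb (target 54.84 lb)
  PbO: 104.2·0.9767 = 101.8 lb (target 101.8 lb)
  Na2O: 124.0·0.1120 = 13.89 lb (target 13.89 lb)
Auditing the glass mass value: total batch − LOI = 999.9 lb (targets for the oxides total 1000 lb; basis as stated: 1000 lb — rounding explains the deltas).
Whole-batch sum: Σ batch = 1079 lb; LOI removed, Σ of batch·LOI: 79.43 lb; yield = glass ÷ total batch = 92.64%.

Batch per 1000 lb glaze:
  quartz sand: 611.4 lb
  Pb3O4: 104.2 lb
  alumina hydrate: 169.1 lb
  BaCO3: 70.68 lb
  Na-feldspar: 124.0 lb
Total batch = 1079 lb; LOI loss = 79.43 lb; yield = 92.64%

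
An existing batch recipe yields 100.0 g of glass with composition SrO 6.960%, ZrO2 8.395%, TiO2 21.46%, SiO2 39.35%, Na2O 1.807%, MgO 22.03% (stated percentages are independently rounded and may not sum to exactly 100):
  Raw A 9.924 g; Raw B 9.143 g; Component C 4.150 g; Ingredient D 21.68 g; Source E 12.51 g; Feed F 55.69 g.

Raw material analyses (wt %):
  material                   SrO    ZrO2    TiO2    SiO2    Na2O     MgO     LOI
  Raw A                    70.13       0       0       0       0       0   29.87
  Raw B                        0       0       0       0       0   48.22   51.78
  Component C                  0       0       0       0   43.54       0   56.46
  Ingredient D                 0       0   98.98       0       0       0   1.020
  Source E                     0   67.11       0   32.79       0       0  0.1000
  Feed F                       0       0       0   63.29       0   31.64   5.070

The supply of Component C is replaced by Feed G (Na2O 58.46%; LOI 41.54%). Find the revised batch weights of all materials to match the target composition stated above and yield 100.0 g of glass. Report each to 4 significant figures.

Revised batch per 100.0 g glass:
  Raw A: 9.924 g
  Raw B: 9.143 g
  Feed G: 3.091 g
  Ingredient D: 21.68 g
  Source E: 12.51 g
  Feed F: 55.69 g
Total batch = 112.0 g; LOI loss = 12.04 g

In-progress results are displayed rounded off to 4 significant figures across the worked steps — all arithmetic carries full precision at every stage. A single rounding yields every reported number — the derived quantities are recomputed starting from the weights per 100.0 g of glass at exact precision (LOI, six oxide percentages, the yield, glass mass, the totals), as they appear in the problem or answer text.
The oxide mass targets at 100.0 g glass:
  SrO: 6.960% × 100.0 = 6.960 g
  ZrO2: 8.395% × 100.0 = 8.395 g
  TiO2: 21.46% × 100.0 = 21.46 g
  SiO2: 39.35% × 100.0 = 39.35 g
  Na2O: 1.807% × 100.0 = 1.807 g
  MgO: 22.03% × 100.0 = 22.03 g
Balance tally, oxide-wise, with the batch weights as given, at the basis given (sums match the target masses exact up to rounding of places):
  SrO: 9.924·0.7013 = 6.960 g (target 6.960 g)
  ZrO2: 12.51·0.6711 = 8.395 g (target 8.395 g)
  TiO2: 21.68·0.9898 = 21.46 g (target 21.46 g)
  SiO2: 12.51·0.3279 + 55.69·0.6329 = 39.35 g (target 39.35 g)
  Na2O: 3.091·0.5846 = 1.807 g (target 1.807 g)
  MgO: 9.143·0.4822 + 55.69·0.3164 = 22.03 g (target 22.03 g)
Consistency of the glass mass: the batch minus its LOI: 100.0 g (the targets, summed, come to 100.0 g; against the stated basis, 100.0 g — gaps are rounding artifacts).
Total batch = Σ batch = 112.0 g; ignition loss, Σ(batch × LOI) = 12.04 g; glass ÷ batch gives a yield of 89.25%.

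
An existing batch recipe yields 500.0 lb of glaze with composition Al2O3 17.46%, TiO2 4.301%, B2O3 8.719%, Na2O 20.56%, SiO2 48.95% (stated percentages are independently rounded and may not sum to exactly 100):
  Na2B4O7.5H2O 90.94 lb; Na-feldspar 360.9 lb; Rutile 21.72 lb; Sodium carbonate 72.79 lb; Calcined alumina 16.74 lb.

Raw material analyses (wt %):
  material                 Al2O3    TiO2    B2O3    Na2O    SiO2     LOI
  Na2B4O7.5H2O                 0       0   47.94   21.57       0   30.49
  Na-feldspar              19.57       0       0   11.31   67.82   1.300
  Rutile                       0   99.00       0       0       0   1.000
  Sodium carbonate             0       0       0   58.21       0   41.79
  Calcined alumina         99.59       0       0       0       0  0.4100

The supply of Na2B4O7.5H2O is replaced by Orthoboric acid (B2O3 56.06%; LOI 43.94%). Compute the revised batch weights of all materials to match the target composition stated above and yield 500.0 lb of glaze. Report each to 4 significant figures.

Values along the way are printed rounded off to 4 significant digits on the page; the working math holds exact precision from first step to last. A single rounding produces every reported number — all derived quantities are carried from the weighed amounts at 500.0 lb of glass at exact precision (the five compositions, LOI, the totals, glass mass, the yield), as they appear in question or answer.
Oxide-by-oxide targets in 500.0 lb glaze:
  Al2O3: 17.46% × 500.0 = 87.30 lb
  TiO2: 4.301% × 500.0 = 21.50 lb
  B2O3: 8.719% × 500.0 = 43.60 lb
  Na2O: 20.56% × 500.0 = 102.8 lb
  SiO2: 48.95% × 500.0 = 244.8 lb
Per-oxide balance check using the reported weights, on the stated basis (target by target, the sums agree inside rounding margins):
  Al2O3: 360.9·0.1957 + 16.74·0.9959 = 87.30 lb (target 87.30 lb)
  TiO2: 21.72·0.9900 = 21.50 lb (target 21.50 lb)
  B2O3: 77.76·0.5606 = 43.59 lb (target 43.60 lb)
  Na2O: 360.9·0.1131 + 106.5·0.5821 = 102.8 lb (target 102.8 lb)
  SiO2: 360.9·0.6782 = 244.8 lb (target 244.8 lb)
Mass balance on the glass: net batch after ignition = 500.0 lb (the Σ of target masses is 500.0 lb; with the basis standing at 500.0 lb — differing by rounding only).
Batch total: Σ batch = 583.6 lb; the LOI term Σ batch·LOI equals 83.65 lb; yield, glass over the total, = 85.67%.

Revised batch per 500.0 lb glaze:
  Orthoboric acid: 77.76 lb
  Na-feldspar: 360.9 lb
  Rutile: 21.72 lb
  Sodium carbonate: 106.5 lb
  Calcined alumina: 16.74 lb
Total batch = 583.6 lb; LOI loss = 83.65 lb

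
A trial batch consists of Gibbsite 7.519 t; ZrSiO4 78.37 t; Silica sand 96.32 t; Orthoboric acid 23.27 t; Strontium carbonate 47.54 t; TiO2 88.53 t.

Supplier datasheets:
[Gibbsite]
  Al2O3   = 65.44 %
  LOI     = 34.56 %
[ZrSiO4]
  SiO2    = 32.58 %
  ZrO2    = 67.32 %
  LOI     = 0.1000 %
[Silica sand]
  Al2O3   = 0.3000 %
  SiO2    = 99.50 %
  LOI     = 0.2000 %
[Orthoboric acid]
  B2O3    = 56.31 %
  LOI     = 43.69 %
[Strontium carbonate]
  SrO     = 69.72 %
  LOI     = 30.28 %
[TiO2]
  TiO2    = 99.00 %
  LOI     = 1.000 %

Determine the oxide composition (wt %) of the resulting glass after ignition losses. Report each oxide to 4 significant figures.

Glass mass = 313.2 t (batch 341.5 − LOI 28.32).
Composition: Al2O3 1.663%, SrO 10.58%, SiO2 38.75%, ZrO2 16.84%, B2O3 4.183%, TiO2 27.98%

Mid-chain values are shown with 4-significant-digit rounding within the worked lines — all arithmetic holds full precision all the way through; every reported number takes a single rounding — the derived quantities, which include LOI, the totals, yield, net glass mass, six oxide percentages, are computed in full precision, as given in question or answer, starting from the weights for 313.2 t of glass.
Per-oxide mass from batch:
  Al2O3: 7.519·0.6544 + 96.32·0.003000 = 5.209 t
  SrO: 47.54·0.6972 = 33.14 t
  SiO2: 78.37·0.3258 + 96.32·0.9950 = 121.4 t
  ZrO2: 78.37·0.6732 = 52.76 t
  B2O3: 23.27·0.5631 = 13.10 t
  TiO2: 88.53·0.9900 = 87.64 t
LOI: 7.519·0.3456 + 78.37·0.001000 + 96.32·0.002000 + 23.27·0.4369 + 47.54·0.3028 + 88.53·0.01000 = 28.32 t
The glass mass, total less LOI, = 341.5 − 28.32 = 313.2 t (consistent with Σ oxide mass)
oxide / glass × 100 gives the wt %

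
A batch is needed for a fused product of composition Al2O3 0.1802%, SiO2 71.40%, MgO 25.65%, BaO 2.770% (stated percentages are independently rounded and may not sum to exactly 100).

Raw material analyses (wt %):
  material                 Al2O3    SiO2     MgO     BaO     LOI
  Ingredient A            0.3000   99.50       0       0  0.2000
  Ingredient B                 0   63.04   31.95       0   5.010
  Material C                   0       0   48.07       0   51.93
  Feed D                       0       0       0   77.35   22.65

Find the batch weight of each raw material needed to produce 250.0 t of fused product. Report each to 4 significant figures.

Batch per 250.0 t fused product:
  Ingredient A: 150.2 t
  Ingredient B: 46.14 t
  Material C: 102.7 t
  Feed D: 8.953 t
Total batch = 308.0 t; LOI loss = 57.97 t; yield = 81.18%

Full precision is kept at all times — mid-chain values are printed rounded to four significant figures in the printout. Each reported result receives exactly one rounding; derived quantities, which include the totals, four oxide percentages, LOI, the yield, net glass mass, are computed at full precision, precisely as stated by problem or answer, using the weight values on 250.0 t of glass.
Oxide-by-oxide targets in 250.0 t fused product:
  Al2O3: 0.1802% × 250.0 = 0.4505 t
  SiO2: 71.40% × 250.0 = 178.5 t
  MgO: 25.65% × 250.0 = 64.12 t
  BaO: 2.770% × 250.0 = 6.925 t
Checking each oxide sum per the reported batch figures, under the basis named above (target by target, the sums agree given rounding of the digits):
  Al2O3: 150.2·0.003000 = 0.4506 t (target 0.4505 t)
  SiO2: 150.2·0.9950 + 46.14·0.6304 = 178.5 t (target 178.5 t)
  MgO: 46.14·0.3195 + 102.7·0.4807 = 64.11 t (target 64.12 t)
  BaO: 8.953·0.7735 = 6.925 t (target 6.925 t)
Mass balance on the glass: net batch after ignition = 250.0 t (per-oxide target masses sum to 250.0 t; with the basis standing at 250.0 t — a pure rounding effect).
Adding the batch up: Σ batch = 308.0 t; LOI removed, Σ of batch·LOI: 57.97 t; glass ÷ batch gives a yield of 81.18%.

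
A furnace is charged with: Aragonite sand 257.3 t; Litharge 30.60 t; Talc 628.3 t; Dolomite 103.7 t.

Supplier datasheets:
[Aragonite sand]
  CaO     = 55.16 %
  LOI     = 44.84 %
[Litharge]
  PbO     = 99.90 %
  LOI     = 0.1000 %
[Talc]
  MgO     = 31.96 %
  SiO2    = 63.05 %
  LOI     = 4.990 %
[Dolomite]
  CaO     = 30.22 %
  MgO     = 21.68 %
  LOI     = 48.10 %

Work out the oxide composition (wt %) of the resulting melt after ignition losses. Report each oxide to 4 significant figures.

Glass mass = 823.3 t (batch 1020 − LOI 196.6).
Composition: PbO 3.713%, CaO 21.05%, MgO 27.12%, SiO2 48.12%

Mid-chain values appear, rounded to four significant figures, between the steps; each numeric step carries full float precision at every stage; every reported number is rounded exactly once. The derived quantities are re-derived from the weighed amounts on 823.3 t of glass at exact precision (four oxide percentages, LOI, yield, totals, net glass mass), precisely as stated by the problem or answer text.
Oxide-by-oxide delivered mass:
  PbO: 30.60·0.9990 = 30.57 t
  CaO: 257.3·0.5516 + 103.7·0.3022 = 173.3 t
  MgO: 628.3·0.3196 + 103.7·0.2168 = 223.3 t
  SiO2: 628.3·0.6305 = 396.1 t
LOI: 257.3·0.4484 + 30.60·0.001000 + 628.3·0.04990 + 103.7·0.4810 = 196.6 t
Glass = total batch minus LOI = 1020 − 196.6 = 823.3 t (consistent with Σ oxide mass)
each wt % is 100 × oxide ÷ glass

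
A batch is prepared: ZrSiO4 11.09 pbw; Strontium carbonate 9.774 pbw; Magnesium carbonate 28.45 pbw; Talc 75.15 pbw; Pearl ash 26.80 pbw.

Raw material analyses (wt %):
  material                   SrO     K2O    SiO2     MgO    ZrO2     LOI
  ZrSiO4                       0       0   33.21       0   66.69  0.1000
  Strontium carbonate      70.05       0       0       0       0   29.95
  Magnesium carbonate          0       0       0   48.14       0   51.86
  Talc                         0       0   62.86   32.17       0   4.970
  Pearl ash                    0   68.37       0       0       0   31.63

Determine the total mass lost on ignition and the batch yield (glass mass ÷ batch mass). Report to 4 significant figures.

Mid-chain values are displayed rounded to 4 significant figures across the worked steps. The whole derivation carries exact precision from first step to last. Each reported figure carries a single rounding. Derived quantities are recomputed in exact precision (ignition loss, the five compositions, glass mass, totals, the yield) using the weight values at 121.4 pbw of glass, exactly as printed in the question or the answer.
LOI of each material in turn:
  ZrSiO4: 11.09 × 0.001000 = 0.01109 pbw
  Strontium carbonate: 9.774 × 0.2995 = 2.927 pbw
  Magnesium carbonate: 28.45 × 0.5186 = 14.75 pbw
  Talc: 75.15 × 0.04970 = 3.735 pbw
  Pearl ash: 26.80 × 0.3163 = 8.477 pbw
Total LOI = 29.90 pbw
Glass = batch − LOI = 151.3 − 29.90 = 121.4 pbw

LOI loss = 29.90 pbw; glass = 121.4 pbw; yield = 80.23%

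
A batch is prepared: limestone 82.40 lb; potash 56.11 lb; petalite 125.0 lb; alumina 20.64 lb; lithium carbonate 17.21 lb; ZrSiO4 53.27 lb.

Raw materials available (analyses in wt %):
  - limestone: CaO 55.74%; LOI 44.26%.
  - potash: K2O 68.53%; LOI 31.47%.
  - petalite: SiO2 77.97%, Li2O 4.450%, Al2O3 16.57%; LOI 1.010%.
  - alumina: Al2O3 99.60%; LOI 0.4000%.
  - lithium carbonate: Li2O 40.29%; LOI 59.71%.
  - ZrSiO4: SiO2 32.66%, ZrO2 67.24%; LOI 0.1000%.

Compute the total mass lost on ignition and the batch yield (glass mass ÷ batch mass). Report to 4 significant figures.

LOI loss = 65.80 lb; glass = 288.8 lb; yield = 81.44%

The working math runs at exact precision through every step; mid-chain values are printed, rounded to four significant figures, in the printout — each reported figure is rounded only once — all derived quantities, which include six oxide percentages, ignition loss, net glass mass, the totals, the yield, are rebuilt at exact precision, precisely as stated by the problem or the answer, starting from the weights at 288.8 lb of glass.
Loss on ignition, line by line:
  limestone: 82.40 × 0.4426 = 36.47 lb
  potash: 56.11 × 0.3147 = 17.66 lb
  petalite: 125.0 × 0.01010 = 1.262 lb
  alumina: 20.64 × 0.004000 = 0.08256 lb
  lithium carbonate: 17.21 × 0.5971 = 10.28 lb
  ZrSiO4: 53.27 × 0.001000 = 0.05327 lb
Total LOI = 65.80 lb
Glass = batch − LOI = 354.6 − 65.80 = 288.8 lb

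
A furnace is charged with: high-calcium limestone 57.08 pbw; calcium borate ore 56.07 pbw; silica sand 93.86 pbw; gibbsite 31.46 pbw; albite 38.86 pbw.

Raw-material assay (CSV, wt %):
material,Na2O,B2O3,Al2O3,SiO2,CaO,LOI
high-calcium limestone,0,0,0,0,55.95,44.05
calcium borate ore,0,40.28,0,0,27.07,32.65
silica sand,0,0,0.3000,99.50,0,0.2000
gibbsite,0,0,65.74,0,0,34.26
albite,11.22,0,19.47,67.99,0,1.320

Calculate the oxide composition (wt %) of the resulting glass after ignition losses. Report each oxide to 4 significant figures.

All arithmetic holds full float precision in every operation; mid-chain values are printed, rounded to 4 significant digits, alongside each step. Each reported figure receives exactly one rounding; derived quantities (five oxide percentages, the yield, glass mass, the totals, ignition loss) are computed at full float precision using the weight values for 222.4 pbw of glass precisely as stated by the problem or answer text.
Oxide masses out of the charge:
  Na2O: 38.86·0.1122 = 4.360 pbw
  B2O3: 56.07·0.4028 = 22.58 pbw
  Al2O3: 93.86·0.003000 + 31.46·0.6574 + 38.86·0.1947 = 28.53 pbw
  SiO2: 93.86·0.9950 + 38.86·0.6799 = 119.8 pbw
  CaO: 57.08·0.5595 + 56.07·0.2707 = 47.11 pbw
LOI: 57.08·0.4405 + 56.07·0.3265 + 93.86·0.002000 + 31.46·0.3426 + 38.86·0.01320 = 54.93 pbw
batch − LOI leaves glass = 277.3 − 54.93 = 222.4 pbw (equal to the oxide-mass sum)
each wt % is 100 × oxide ÷ glass

Glass mass = 222.4 pbw (batch 277.3 − LOI 54.93).
Composition: Na2O 1.960%, B2O3 10.16%, Al2O3 12.83%, SiO2 53.87%, CaO 21.18%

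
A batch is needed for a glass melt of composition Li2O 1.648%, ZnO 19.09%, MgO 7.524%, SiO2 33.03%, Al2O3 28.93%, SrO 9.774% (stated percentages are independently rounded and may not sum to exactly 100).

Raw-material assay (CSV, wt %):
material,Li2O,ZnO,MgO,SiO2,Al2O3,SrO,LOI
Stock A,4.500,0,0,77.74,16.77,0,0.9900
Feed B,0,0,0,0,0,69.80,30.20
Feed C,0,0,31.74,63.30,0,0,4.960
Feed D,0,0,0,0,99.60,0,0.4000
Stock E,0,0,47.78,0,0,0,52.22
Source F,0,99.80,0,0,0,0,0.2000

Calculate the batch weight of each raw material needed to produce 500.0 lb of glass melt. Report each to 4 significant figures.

Mid-chain values are shown, with 4-significant-digit rounding, in the printout; all arithmetic carries full float precision end to end; a single rounding completes every reported value. The derived quantities, including the totals, the yield, LOI, six oxide percentages, net glass mass, are rebuilt from the weighed amounts for 500.0 lb of glass at full precision, as written in question or answer.
Oxide mass targets, per 500.0 lb glass melt:
  Li2O: 1.648% × 500.0 = 8.240 lb
  ZnO: 19.09% × 500.0 = 95.45 lb
  MgO: 7.524% × 500.0 = 37.62 lb
  SiO2: 33.03% × 500.0 = 165.2 lb
  Al2O3: 28.93% × 500.0 = 144.6 lb
  SrO: 9.774% × 500.0 = 48.87 lb
Per-oxide balance check with the batch weights as given, on the stated basis (each sum matches its target mass net of answer rounding effects):
  Li2O: 183.1·0.04500 = 8.239 lb (target 8.240 lb)
  ZnO: 95.64·0.9980 = 95.45 lb (target 95.45 lb)
  MgO: 36.02·0.3174 + 54.81·0.4778 = 37.62 lb (target 37.62 lb)
  SiO2: 183.1·0.7774 + 36.02·0.6330 = 165.1 lb (target 165.2 lb)
  Al2O3: 183.1·0.1677 + 114.4·0.9960 = 144.6 lb (target 144.6 lb)
  SrO: 70.01·0.6980 = 48.87 lb (target 48.87 lb)
Glass-mass bookkeeping: batch Σ − ignition loss = 500.0 lb (the Σ of target masses is 500.0 lb; versus the stated basis of 500.0 lb — rounding explains the deltas).
Batch total: Σ batch = 554.0 lb; LOI removed, Σ of batch·LOI: 54.01 lb; the yield ratio, glass ÷ batch: 90.25%.

Batch per 500.0 lb glass melt:
  Stock A: 183.1 lb
  Feed B: 70.01 lb
  Feed C: 36.02 lb
  Feed D: 114.4 lb
  Stock E: 54.81 lb
  Source F: 95.64 lb
Total batch = 554.0 lb; LOI loss = 54.01 lb; yield = 90.25%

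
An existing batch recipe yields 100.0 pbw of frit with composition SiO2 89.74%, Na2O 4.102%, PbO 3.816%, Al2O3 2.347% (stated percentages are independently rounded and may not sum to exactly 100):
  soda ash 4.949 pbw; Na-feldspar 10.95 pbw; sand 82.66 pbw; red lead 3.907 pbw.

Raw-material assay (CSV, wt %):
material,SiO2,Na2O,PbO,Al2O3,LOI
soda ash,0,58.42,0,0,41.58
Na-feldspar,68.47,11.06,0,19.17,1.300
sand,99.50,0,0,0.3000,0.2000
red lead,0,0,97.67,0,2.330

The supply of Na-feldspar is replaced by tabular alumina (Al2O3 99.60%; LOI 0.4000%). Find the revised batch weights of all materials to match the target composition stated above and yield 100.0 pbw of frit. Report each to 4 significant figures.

In-progress results are printed (rounded to four significant figures) as written — all arithmetic keeps exact precision from first step to last; a single rounding finalizes every reported number; the derived quantities are computed at exact precision (four oxide percentages, the totals, the yield, glass mass, LOI) using the weight values for 100.0 pbw of glass exactly as printed in problem or answer.
The oxide mass targets at 100.0 pbw frit:
  SiO2: 89.74% × 100.0 = 89.74 pbw
  Na2O: 4.102% × 100.0 = 4.102 pbw
  PbO: 3.816% × 100.0 = 3.816 pbw
  Al2O3: 2.347% × 100.0 = 2.347 pbw
A balance pass over the oxides, applying the batch weights above, versus the basis set out (oxide sums agree with the targets modulo rounding of the values):
  SiO2: 90.19·0.9950 = 89.74 pbw (target 89.74 pbw)
  Na2O: 7.022·0.5842 = 4.102 pbw (target 4.102 pbw)
  PbO: 3.907·0.9767 = 3.816 pbw (target 3.816 pbw)
  Al2O3: 2.085·0.9960 + 90.19·0.003000 = 2.347 pbw (target 2.347 pbw)
The glass-mass cross-check: total charge less LOI = 100.0 pbw (summing oxide targets gives 100.0 pbw; with the basis standing at 100.0 pbw — any gap is answer rounding).
Whole-batch sum: Σ batch = 103.2 pbw; Σ batch·LOI gives LOI loss = 3.200 pbw; yield: glass divided by total = 96.90%.

Revised batch per 100.0 pbw frit:
  soda ash: 7.022 pbw
  tabular alumina: 2.085 pbw
  sand: 90.19 pbw
  red lead: 3.907 pbw
Total batch = 103.2 pbw; LOI loss = 3.200 pbw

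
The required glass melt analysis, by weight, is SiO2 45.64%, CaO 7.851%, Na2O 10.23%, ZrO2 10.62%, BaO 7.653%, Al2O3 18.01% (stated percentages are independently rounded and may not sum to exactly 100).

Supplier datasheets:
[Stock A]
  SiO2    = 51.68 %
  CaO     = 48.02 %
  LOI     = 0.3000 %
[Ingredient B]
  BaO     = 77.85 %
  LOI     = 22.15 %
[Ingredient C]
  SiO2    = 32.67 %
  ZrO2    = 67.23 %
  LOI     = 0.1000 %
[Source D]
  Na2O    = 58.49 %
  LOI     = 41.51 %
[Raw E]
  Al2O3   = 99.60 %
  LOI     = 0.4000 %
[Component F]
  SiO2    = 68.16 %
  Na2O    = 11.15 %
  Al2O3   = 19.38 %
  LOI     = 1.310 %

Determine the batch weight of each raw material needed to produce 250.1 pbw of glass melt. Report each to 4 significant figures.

Batch per 250.1 pbw glass melt:
  Stock A: 40.89 pbw
  Ingredient B: 24.59 pbw
  Ingredient C: 39.51 pbw
  Source D: 21.34 pbw
  Raw E: 22.36 pbw
  Component F: 117.5 pbw
Total batch = 266.2 pbw; LOI loss = 16.10 pbw; yield = 93.95%

The whole derivation carries full float precision from first step to last; intermediates are shown (rounded to 4 significant digits) between the steps; every reported value is rounded exactly once; all derived quantities, including six oxide percentages, glass mass, yield, LOI, the totals, are re-derived using the weight values for 250.1 pbw of glass in full float precision, as set out in problem or answer.
The oxide mass targets at 250.1 pbw glass melt:
  SiO2: 45.64% × 250.1 = 114.1 pbw
  CaO: 7.851% × 250.1 = 19.64 pbw
  Na2O: 10.23% × 250.1 = 25.59 pbw
  ZrO2: 10.62% × 250.1 = 26.56 pbw
  BaO: 7.653% × 250.1 = 19.14 pbw
  Al2O3: 18.01% × 250.1 = 45.04 pbw
Balance tally, oxide-wise, using the reported weights, against the basis in use (sums match the target masses exact up to rounding of places):
  SiO2: 40.89·0.5168 + 39.51·0.3267 + 117.5·0.6816 = 114.1 pbw (target 114.1 pbw)
  CaO: 40.89·0.4802 = 19.64 pbw (target 19.64 pbw)
  Na2O: 21.34·0.5849 + 117.5·0.1115 = 25.58 pbw (target 25.59 pbw)
  ZrO2: 39.51·0.6723 = 26.56 pbw (target 26.56 pbw)
  BaO: 24.59·0.7785 = 19.14 pbw (target 19.14 pbw)
  Al2O3: 22.36·0.9960 + 117.5·0.1938 = 45.04 pbw (target 45.04 pbw)
Glass mass check: total batch − LOI = 250.1 pbw (oxide target masses add up to 250.1 pbw; basis as stated: 250.1 pbw — deltas are rounding alone).
Total batch = Σ batch = 266.2 pbw; LOI removed, Σ of batch·LOI: 16.10 pbw; glass ÷ batch gives a yield of 93.95%.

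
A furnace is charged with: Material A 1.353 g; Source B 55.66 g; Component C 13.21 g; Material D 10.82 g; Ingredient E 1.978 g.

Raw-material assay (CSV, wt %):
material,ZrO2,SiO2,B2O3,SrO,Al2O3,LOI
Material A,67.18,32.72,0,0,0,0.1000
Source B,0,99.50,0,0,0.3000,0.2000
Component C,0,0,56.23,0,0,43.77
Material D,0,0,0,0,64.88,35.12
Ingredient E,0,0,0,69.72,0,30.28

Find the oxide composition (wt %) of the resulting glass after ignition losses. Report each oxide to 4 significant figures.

The whole derivation keeps exact precision all the way through; working values are printed rounded to four significant figures between the steps — each reported value includes exactly one rounding. The derived quantities, including totals, five oxide percentages, glass mass, LOI, the yield, are rebuilt starting from the weights at 72.73 g of glass in exact precision, as written in either problem or answer.
What the batch supplies per oxide:
  ZrO2: 1.353·0.6718 = 0.9089 g
  SiO2: 1.353·0.3272 + 55.66·0.9950 = 55.82 g
  B2O3: 13.21·0.5623 = 7.428 g
  SrO: 1.978·0.6972 = 1.379 g
  Al2O3: 55.66·0.003000 + 10.82·0.6488 = 7.187 g
LOI: 1.353·0.001000 + 55.66·0.002000 + 13.21·0.4377 + 10.82·0.3512 + 1.978·0.3028 = 10.29 g
The glass mass, total less LOI, = 83.02 − 10.29 = 72.73 g (= the summed oxide contributions)
each wt % is 100 × oxide ÷ glass

Glass mass = 72.73 g (batch 83.02 − LOI 10.29).
Composition: ZrO2 1.250%, SiO2 76.76%, B2O3 10.21%, SrO 1.896%, Al2O3 9.882%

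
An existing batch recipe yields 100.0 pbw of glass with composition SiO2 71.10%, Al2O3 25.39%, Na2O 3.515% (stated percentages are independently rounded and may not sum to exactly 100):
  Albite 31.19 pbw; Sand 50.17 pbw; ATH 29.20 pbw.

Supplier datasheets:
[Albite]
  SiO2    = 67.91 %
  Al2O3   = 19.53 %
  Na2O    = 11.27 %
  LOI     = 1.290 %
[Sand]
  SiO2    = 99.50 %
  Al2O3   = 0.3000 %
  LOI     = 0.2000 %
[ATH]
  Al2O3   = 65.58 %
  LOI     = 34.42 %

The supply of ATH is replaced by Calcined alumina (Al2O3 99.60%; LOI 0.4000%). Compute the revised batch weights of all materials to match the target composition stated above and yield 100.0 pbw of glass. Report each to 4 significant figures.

Revised batch per 100.0 pbw glass:
  Albite: 31.19 pbw
  Sand: 50.17 pbw
  Calcined alumina: 19.23 pbw
Total batch = 100.6 pbw; LOI loss = 0.5796 pbw

The intermediate values appear with 4-significant-figure rounding as written. The whole derivation holds full precision at each step — every reported result undergoes a single rounding. All derived quantities are recomputed at full float precision (LOI, the totals, net glass mass, three oxide percentages, yield) using the weight values on 100.0 pbw of glass, exactly as shown in either problem or answer.
Target oxide masses per 100.0 pbw glass:
  SiO2: 71.10% × 100.0 = 71.10 pbw
  Al2O3: 25.39% × 100.0 = 25.39 pbw
  Na2O: 3.515% × 100.0 = 3.515 pbw
A balance pass over the oxides, applying the batch weights above, on the stated basis (every target is met by its sum up to rounding of the answer):
  SiO2: 31.19·0.6791 + 50.17·0.9950 = 71.10 pbw (target 71.10 pbw)
  Al2O3: 31.19·0.1953 + 50.17·0.003000 + 19.23·0.9960 = 25.39 pbw (target 25.39 pbw)
  Na2O: 31.19·0.1127 = 3.515 pbw (target 3.515 pbw)
Mass balance on the glass: total batch − LOI = 100.0 pbw (per-oxide target masses sum to 100.0 pbw; the stated basis being 100.0 pbw — any gap is answer rounding).
Batch total: Σ batch = 100.6 pbw; loss to ignition Σ batch·LOI = 0.5796 pbw; as yield: glass ÷ batch → 99.42%.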